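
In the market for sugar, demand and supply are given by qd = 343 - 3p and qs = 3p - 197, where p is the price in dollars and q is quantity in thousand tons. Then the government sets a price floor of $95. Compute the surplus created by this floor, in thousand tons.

30

Equilibrium: 343 - 3p = 3p - 197, so 540 = 6p and p* = 90, q* = 73.
Since 95 > 90, the floor is binding.
At p = 95: qd = 343 - 3·95 = 58 and qs = 3·95 - 197 = 88.
Surplus = qs - qd = 88 - 58 = 30.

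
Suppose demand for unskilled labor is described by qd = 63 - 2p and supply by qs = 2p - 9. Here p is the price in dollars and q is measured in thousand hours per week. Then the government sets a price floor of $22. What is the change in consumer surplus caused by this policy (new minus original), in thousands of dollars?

-92

Setting quantity demanded equal to quantity supplied, 63 - 2p = 2p - 9, gives p* = 18 and q* = 27.
Because the floor (22) lies above the market-clearing price, it is binding.
At p = 22: qd = 63 - 2·22 = 19 and qs = 2·22 - 9 = 35.
Consumer surplus without the control is ½ · (31.5 - 18) · 27 = 182.25.
With the floor, consumers buy 19 units at 22, so CS = ½ · (31.5 - 22) · 19 = 90.25.
Change in consumer surplus = 90.25 - 182.25 = -92.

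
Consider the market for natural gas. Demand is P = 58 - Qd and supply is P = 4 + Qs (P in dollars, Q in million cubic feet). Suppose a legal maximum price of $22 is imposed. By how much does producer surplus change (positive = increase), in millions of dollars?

-202.5

Rearranging demand gives Qd = 58 - P; rearranging supply gives Qs = P - 4. Setting quantity demanded equal to quantity supplied, 58 - P = P - 4, gives P* = 31 and Q* = 27.
The ceiling of 22 is below the equilibrium price 31, so it binds.
At P = 22: Qd = 58 - 22 = 36 and Qs = 22 - 4 = 18.
Producer surplus without the control is ½ · (31 - 4) · 27 = 364.5.
With the ceiling, producers sell 18 units at 22, so PS = ½ · (22 - 4) · 18 = 162.
Change in producer surplus = 162 - 364.5 = -202.5.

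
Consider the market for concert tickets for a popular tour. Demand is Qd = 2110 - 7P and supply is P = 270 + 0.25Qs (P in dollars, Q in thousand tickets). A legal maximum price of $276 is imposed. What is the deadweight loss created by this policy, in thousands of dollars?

Rearranging supply gives Qs = 4P - 1080. Without the control the market clears where 2110 - 7P = 4P - 1080, i.e. P* = 290 and Q* = 80.
Because the ceiling (276) lies below the market-clearing price, it is binding.
At P = 276: Qd = 2110 - 7·276 = 178 and Qs = 4·276 - 1080 = 24.
Quantity traded falls to 24. At Q = 24 the demand price is (2110 - 24)/7 = 298 and the supply price is (1080 + 24)/4 = 276.
Deadweight loss = ½ · (298 - 276) · (80 - 24) = ½ · 22 · 56 = 616.

616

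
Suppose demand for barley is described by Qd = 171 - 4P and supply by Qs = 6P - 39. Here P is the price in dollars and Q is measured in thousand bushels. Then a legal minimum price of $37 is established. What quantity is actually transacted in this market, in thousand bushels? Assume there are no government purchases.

In a free market, 171 - 4P = 6P - 39 gives the equilibrium P* = 21, Q* = 87.
The floor of 37 is above the equilibrium price 21, so it binds.
At P = 37: Qd = 171 - 4·37 = 23 and Qs = 6·37 - 39 = 183.
The quantity actually transacted is the short side, demand: 23.

23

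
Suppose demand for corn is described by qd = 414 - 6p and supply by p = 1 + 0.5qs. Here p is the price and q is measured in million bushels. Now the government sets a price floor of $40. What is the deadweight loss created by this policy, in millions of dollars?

Rearranging supply gives qs = 2p - 2. Equilibrium: 414 - 6p = 2p - 2, so 416 = 8p and p* = 52, q* = 102.
Since 40 is below p* = 52, the floor does not bind and the free-market outcome prevails.
Since the control does not bind, no trades are prevented and deadweight loss is zero.

0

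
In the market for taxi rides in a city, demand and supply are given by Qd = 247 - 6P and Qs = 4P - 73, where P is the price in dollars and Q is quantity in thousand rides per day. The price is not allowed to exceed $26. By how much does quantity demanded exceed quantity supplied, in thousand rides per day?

Setting quantity demanded equal to quantity supplied, 247 - 6P = 4P - 73, gives P* = 32 and Q* = 55.
Since 26 < 32, the ceiling is binding.
At P = 26: Qd = 247 - 6·26 = 91 and Qs = 4·26 - 73 = 31.
Shortage = Qd - Qs = 91 - 31 = 60.

60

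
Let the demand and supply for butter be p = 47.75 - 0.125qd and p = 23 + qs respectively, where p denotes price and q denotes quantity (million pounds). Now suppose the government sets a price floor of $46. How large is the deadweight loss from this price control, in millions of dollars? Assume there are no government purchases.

Rearranging demand gives qd = 382 - 8p; rearranging supply gives qs = p - 23. Without the control the market clears where 382 - 8p = p - 23, i.e. p* = 45 and q* = 22.
Since 46 > 45, the floor is binding.
At p = 46: qd = 382 - 8·46 = 14 and qs = 46 - 23 = 23.
Quantity traded falls to 14. At q = 14 the demand price is (382 - 14)/8 = 46 and the supply price is 23 + 14 = 37.
Deadweight loss = ½ · (46 - 37) · (22 - 14) = ½ · 9 · 8 = 36.

36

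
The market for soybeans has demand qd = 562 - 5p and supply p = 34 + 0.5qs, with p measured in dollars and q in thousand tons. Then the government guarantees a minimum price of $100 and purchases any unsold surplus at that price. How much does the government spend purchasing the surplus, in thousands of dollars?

7000

Rearranging supply gives qs = 2p - 68. Equilibrium: 562 - 5p = 2p - 68, so 630 = 7p and p* = 90, q* = 112.
Because the floor (100) lies above the market-clearing price, it is binding.
At p = 100: qd = 562 - 5·100 = 62 and qs = 2·100 - 68 = 132.
Surplus = qs - qd = 70.
Government expenditure = surplus × support price = 70 × 100 = 7000.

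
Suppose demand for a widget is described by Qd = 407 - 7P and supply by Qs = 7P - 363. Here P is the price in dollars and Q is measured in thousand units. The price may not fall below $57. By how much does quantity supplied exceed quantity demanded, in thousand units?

Setting quantity demanded equal to quantity supplied, 407 - 7P = 7P - 363, gives P* = 55 and Q* = 22.
Since 57 > 55, the floor is binding.
At P = 57: Qd = 407 - 7·57 = 8 and Qs = 7·57 - 363 = 36.
Surplus = Qs - Qd = 36 - 8 = 28.

28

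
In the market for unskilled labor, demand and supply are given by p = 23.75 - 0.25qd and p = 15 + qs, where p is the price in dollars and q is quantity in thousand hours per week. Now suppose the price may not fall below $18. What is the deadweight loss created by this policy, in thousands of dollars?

Rearranging demand gives qd = 95 - 4p; rearranging supply gives qs = p - 15. Without the control the market clears where 95 - 4p = p - 15, i.e. p* = 22 and q* = 7.
The floor of 18 is below the equilibrium price 22, so it is not binding; the market clears at p* = 22, q* = 7.
Since the control does not bind, no trades are prevented and deadweight loss is zero.

0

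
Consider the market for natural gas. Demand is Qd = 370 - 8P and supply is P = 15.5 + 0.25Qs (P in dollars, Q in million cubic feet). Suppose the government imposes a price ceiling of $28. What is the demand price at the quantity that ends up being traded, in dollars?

40

Rearranging supply gives Qs = 4P - 62. Setting quantity demanded equal to quantity supplied, 370 - 8P = 4P - 62, gives P* = 36 and Q* = 82.
Because the ceiling (28) lies below the market-clearing price, it is binding.
At P = 28: Qd = 370 - 8·28 = 146 and Qs = 4·28 - 62 = 50.
Only 50 units reach the market. On the demand curve, the marginal buyer's willingness to pay at Q = 50 is (370 - 50)/8 = 40.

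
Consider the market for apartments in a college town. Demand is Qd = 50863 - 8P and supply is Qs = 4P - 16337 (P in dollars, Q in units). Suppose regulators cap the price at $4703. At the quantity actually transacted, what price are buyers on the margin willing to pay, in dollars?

6048.5

In a free market, 50863 - 8P = 4P - 16337 gives the equilibrium P* = 5600, Q* = 6063.
Since 4703 < 5600, the ceiling is binding.
At P = 4703: Qd = 50863 - 8·4703 = 13239 and Qs = 4·4703 - 16337 = 2475.
Only 2475 units reach the market. On the demand curve, the marginal buyer's willingness to pay at Q = 2475 is (50863 - 2475)/8 = 6048.5.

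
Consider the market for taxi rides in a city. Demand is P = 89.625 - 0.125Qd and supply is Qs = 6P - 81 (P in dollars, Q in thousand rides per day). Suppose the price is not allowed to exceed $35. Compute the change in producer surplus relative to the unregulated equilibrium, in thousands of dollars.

-4290

Rearranging demand gives Qd = 717 - 8P. Setting quantity demanded equal to quantity supplied, 717 - 8P = 6P - 81, gives P* = 57 and Q* = 261.
The ceiling of 35 is below the equilibrium price 57, so it binds.
At P = 35: Qd = 717 - 8·35 = 437 and Qs = 6·35 - 81 = 129.
Producer surplus without the control is ½ · (57 - 13.5) · 261 = 5676.75.
With the ceiling, producers sell 129 units at 35, so PS = ½ · (35 - 13.5) · 129 = 1386.75.
Change in producer surplus = 1386.75 - 5676.75 = -4290.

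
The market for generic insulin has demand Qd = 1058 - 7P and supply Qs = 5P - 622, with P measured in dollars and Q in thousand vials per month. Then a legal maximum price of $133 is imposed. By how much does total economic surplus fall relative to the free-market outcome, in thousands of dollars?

210

Setting quantity demanded equal to quantity supplied, 1058 - 7P = 5P - 622, gives P* = 140 and Q* = 78.
Since 133 < 140, the ceiling is binding.
At P = 133: Qd = 1058 - 7·133 = 127 and Qs = 5·133 - 622 = 43.
Quantity traded falls to 43. At Q = 43 the demand price is (1058 - 43)/7 = 145 and the supply price is (622 + 43)/5 = 133.
Deadweight loss = ½ · (145 - 133) · (78 - 43) = ½ · 12 · 35 = 210.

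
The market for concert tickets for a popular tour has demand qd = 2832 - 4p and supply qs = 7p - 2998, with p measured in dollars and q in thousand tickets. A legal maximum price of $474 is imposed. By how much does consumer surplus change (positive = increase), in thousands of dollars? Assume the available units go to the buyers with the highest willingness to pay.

Setting quantity demanded equal to quantity supplied, 2832 - 4p = 7p - 2998, gives p* = 530 and q* = 712.
Because the ceiling (474) lies below the market-clearing price, it is binding.
At p = 474: qd = 2832 - 4·474 = 936 and qs = 7·474 - 2998 = 320.
Consumer surplus without the control is ½ · (708 - 530) · 712 = 63368.
With the ceiling, 320 units are sold at 474 (assume they go to the highest-value buyers). The demand price at q = 320 is 628, so CS = ½ · [(708 - 474) + (628 - 474)] · 320 = 62080.
Change in consumer surplus = 62080 - 63368 = -1288.

-1288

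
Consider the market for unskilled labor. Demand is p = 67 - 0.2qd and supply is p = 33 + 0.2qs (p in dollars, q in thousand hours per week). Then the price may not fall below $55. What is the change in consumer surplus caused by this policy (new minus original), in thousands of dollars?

Rearranging demand gives qd = 335 - 5p; rearranging supply gives qs = 5p - 165. Without the control the market clears where 335 - 5p = 5p - 165, i.e. p* = 50 and q* = 85.
Because the floor (55) lies above the market-clearing price, it is binding.
At p = 55: qd = 335 - 5·55 = 60 and qs = 5·55 - 165 = 110.
Consumer surplus without the control is ½ · (67 - 50) · 85 = 722.5.
With the floor, consumers buy 60 units at 55, so CS = ½ · (67 - 55) · 60 = 360.
Change in consumer surplus = 360 - 722.5 = -362.5.

-362.5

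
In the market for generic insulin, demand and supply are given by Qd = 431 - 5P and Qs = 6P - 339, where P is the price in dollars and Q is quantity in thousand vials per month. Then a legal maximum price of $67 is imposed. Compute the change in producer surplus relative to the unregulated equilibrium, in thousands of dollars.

In a free market, 431 - 5P = 6P - 339 gives the equilibrium P* = 70, Q* = 81.
The ceiling of 67 is below the equilibrium price 70, so it binds.
At P = 67: Qd = 431 - 5·67 = 96 and Qs = 6·67 - 339 = 63.
Producer surplus without the control is ½ · (70 - 56.5) · 81 = 546.75.
With the ceiling, producers sell 63 units at 67, so PS = ½ · (67 - 56.5) · 63 = 330.75.
Change in producer surplus = 330.75 - 546.75 = -216.

-216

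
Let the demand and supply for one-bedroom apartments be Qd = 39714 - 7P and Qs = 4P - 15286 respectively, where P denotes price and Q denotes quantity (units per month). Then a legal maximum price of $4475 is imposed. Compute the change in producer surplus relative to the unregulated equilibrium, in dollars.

Equilibrium: 39714 - 7P = 4P - 15286, so 55000 = 11P and P* = 5000, Q* = 4714.
Because the ceiling (4475) lies below the market-clearing price, it is binding.
At P = 4475: Qd = 39714 - 7·4475 = 8389 and Qs = 4·4475 - 15286 = 2614.
Producer surplus without the control is ½ · (5000 - 3821.5) · 4714 = 2777724.5.
With the ceiling, producers sell 2614 units at 4475, so PS = ½ · (4475 - 3821.5) · 2614 = 854124.5.
Change in producer surplus = 854124.5 - 2777724.5 = -1923600.

-1923600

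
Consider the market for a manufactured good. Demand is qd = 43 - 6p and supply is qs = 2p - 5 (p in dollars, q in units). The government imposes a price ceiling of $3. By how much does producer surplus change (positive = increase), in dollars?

In a free market, 43 - 6p = 2p - 5 gives the equilibrium p* = 6, q* = 7.
Since 3 < 6, the ceiling is binding.
At p = 3: qd = 43 - 6·3 = 25 and qs = 2·3 - 5 = 1.
Producer surplus without the control is ½ · (6 - 2.5) · 7 = 12.25.
With the ceiling, producers sell 1 units at 3, so PS = ½ · (3 - 2.5) · 1 = 0.25.
Change in producer surplus = 0.25 - 12.25 = -12.

-12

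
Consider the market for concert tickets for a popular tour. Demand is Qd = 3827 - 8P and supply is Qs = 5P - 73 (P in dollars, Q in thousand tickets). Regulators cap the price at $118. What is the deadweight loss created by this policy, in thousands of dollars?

134566.25

Without the control the market clears where 3827 - 8P = 5P - 73, i.e. P* = 300 and Q* = 1427.
Since 118 < 300, the ceiling is binding.
At P = 118: Qd = 3827 - 8·118 = 2883 and Qs = 5·118 - 73 = 517.
Quantity traded falls to 517. At Q = 517 the demand price is (3827 - 517)/8 = 413.75 and the supply price is (73 + 517)/5 = 118.
Deadweight loss = ½ · (413.75 - 118) · (1427 - 517) = ½ · 295.75 · 910 = 134566.25.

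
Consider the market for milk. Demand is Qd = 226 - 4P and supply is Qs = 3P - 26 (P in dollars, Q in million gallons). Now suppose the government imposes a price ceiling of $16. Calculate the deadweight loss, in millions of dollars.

1050

Setting quantity demanded equal to quantity supplied, 226 - 4P = 3P - 26, gives P* = 36 and Q* = 82.
Since 16 < 36, the ceiling is binding.
At P = 16: Qd = 226 - 4·16 = 162 and Qs = 3·16 - 26 = 22.
Quantity traded falls to 22. At Q = 22 the demand price is (226 - 22)/4 = 51 and the supply price is (26 + 22)/3 = 16.
Deadweight loss = ½ · (51 - 16) · (82 - 22) = ½ · 35 · 60 = 1050.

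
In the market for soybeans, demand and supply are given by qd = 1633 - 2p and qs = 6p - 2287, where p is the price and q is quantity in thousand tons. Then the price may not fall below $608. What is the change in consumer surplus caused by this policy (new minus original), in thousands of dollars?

-63130

Setting quantity demanded equal to quantity supplied, 1633 - 2p = 6p - 2287, gives p* = 490 and q* = 653.
Because the floor (608) lies above the market-clearing price, it is binding.
At p = 608: qd = 1633 - 2·608 = 417 and qs = 6·608 - 2287 = 1361.
Consumer surplus without the control is ½ · (816.5 - 490) · 653 = 106602.25.
With the floor, consumers buy 417 units at 608, so CS = ½ · (816.5 - 608) · 417 = 43472.25.
Change in consumer surplus = 43472.25 - 106602.25 = -63130.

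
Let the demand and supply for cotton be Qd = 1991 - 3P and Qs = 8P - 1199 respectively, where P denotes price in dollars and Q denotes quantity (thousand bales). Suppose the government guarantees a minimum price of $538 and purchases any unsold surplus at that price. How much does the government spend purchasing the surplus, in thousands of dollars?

Without the control the market clears where 1991 - 3P = 8P - 1199, i.e. P* = 290 and Q* = 1121.
Because the floor (538) lies above the market-clearing price, it is binding.
At P = 538: Qd = 1991 - 3·538 = 377 and Qs = 8·538 - 1199 = 3105.
Surplus = Qs - Qd = 2728.
Government expenditure = surplus × support price = 2728 × 538 = 1467664.

1467664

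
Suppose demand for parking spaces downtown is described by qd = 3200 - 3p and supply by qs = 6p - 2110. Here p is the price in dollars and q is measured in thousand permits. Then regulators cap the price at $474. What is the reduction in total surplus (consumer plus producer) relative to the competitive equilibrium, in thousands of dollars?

121104

Setting quantity demanded equal to quantity supplied, 3200 - 3p = 6p - 2110, gives p* = 590 and q* = 1430.
The ceiling of 474 is below the equilibrium price 590, so it binds.
At p = 474: qd = 3200 - 3·474 = 1778 and qs = 6·474 - 2110 = 734.
Quantity traded falls to 734. At q = 734 the demand price is (3200 - 734)/3 = 822 and the supply price is (2110 + 734)/6 = 474.
Deadweight loss = ½ · (822 - 474) · (1430 - 734) = ½ · 348 · 696 = 121104.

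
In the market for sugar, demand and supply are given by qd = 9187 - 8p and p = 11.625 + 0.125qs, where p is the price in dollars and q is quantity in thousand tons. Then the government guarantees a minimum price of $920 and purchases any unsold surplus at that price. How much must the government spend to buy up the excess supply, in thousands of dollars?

5004800

Rearranging supply gives qs = 8p - 93. Without the control the market clears where 9187 - 8p = 8p - 93, i.e. p* = 580 and q* = 4547.
The floor of 920 is above the equilibrium price 580, so it binds.
At p = 920: qd = 9187 - 8·920 = 1827 and qs = 8·920 - 93 = 7267.
Surplus = qs - qd = 5440.
Government expenditure = surplus × support price = 5440 × 920 = 5004800.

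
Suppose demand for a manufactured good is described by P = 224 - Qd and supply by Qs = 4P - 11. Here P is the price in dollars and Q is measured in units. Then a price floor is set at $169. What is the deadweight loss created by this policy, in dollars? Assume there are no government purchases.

Rearranging demand gives Qd = 224 - P. In a free market, 224 - P = 4P - 11 gives the equilibrium P* = 47, Q* = 177.
Because the floor (169) lies above the market-clearing price, it is binding.
At P = 169: Qd = 224 - 169 = 55 and Qs = 4·169 - 11 = 665.
Quantity traded falls to 55. At Q = 55 the demand price is 224 - 55 = 169 and the supply price is (11 + 55)/4 = 16.5.
Deadweight loss = ½ · (169 - 16.5) · (177 - 55) = ½ · 152.5 · 122 = 9302.5.

9302.5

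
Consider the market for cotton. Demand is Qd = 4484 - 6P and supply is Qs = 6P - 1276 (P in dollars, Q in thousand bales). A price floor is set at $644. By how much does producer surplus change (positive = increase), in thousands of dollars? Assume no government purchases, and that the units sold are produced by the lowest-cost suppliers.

20992

Setting quantity demanded equal to quantity supplied, 4484 - 6P = 6P - 1276, gives P* = 480 and Q* = 1604.
The floor of 644 is above the equilibrium price 480, so it binds.
At P = 644: Qd = 4484 - 6·644 = 620 and Qs = 6·644 - 1276 = 2588.
Producer surplus without the control is ½ · (480 - 638/3) · 1604 = 643204/3.
With the floor, 620 units are sold at 644. The supply price at Q = 620 is 316, so PS = ½ · [(644 - 638/3) + (644 - 316)] · 620 = 706180/3.
Change in producer surplus = 706180/3 - 643204/3 = 20992.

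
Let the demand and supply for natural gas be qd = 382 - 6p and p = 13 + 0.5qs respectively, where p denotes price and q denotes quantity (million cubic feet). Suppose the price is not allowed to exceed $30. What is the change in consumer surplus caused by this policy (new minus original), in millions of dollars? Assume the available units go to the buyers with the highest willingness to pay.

Rearranging supply gives qs = 2p - 26. In a free market, 382 - 6p = 2p - 26 gives the equilibrium p* = 51, q* = 76.
The ceiling of 30 is below the equilibrium price 51, so it binds.
At p = 30: qd = 382 - 6·30 = 202 and qs = 2·30 - 26 = 34.
Consumer surplus without the control is ½ · (191/3 - 51) · 76 = 1444/3.
With the ceiling, 34 units are sold at 30 (assume they go to the highest-value buyers). The demand price at q = 34 is 58, so CS = ½ · [(191/3 - 30) + (58 - 30)] · 34 = 3145/3.
Change in consumer surplus = 3145/3 - 1444/3 = 567.

567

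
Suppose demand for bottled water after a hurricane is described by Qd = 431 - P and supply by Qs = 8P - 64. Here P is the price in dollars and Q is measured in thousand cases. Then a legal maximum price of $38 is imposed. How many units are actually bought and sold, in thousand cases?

Setting quantity demanded equal to quantity supplied, 431 - P = 8P - 64, gives P* = 55 and Q* = 376.
Since 38 < 55, the ceiling is binding.
At P = 38: Qd = 431 - 38 = 393 and Qs = 8·38 - 64 = 240.
The quantity actually transacted is the short side, supply: 240.

240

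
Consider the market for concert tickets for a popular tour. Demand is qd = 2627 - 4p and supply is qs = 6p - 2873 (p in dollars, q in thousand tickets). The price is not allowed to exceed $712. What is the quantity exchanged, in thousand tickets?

Setting quantity demanded equal to quantity supplied, 2627 - 4p = 6p - 2873, gives p* = 550 and q* = 427.
Since 712 is above p* = 550, the ceiling does not bind and the free-market outcome prevails.

427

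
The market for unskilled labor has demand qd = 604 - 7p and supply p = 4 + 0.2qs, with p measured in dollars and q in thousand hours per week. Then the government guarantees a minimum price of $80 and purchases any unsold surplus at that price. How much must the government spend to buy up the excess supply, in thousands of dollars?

Rearranging supply gives qs = 5p - 20. In a free market, 604 - 7p = 5p - 20 gives the equilibrium p* = 52, q* = 240.
The floor of 80 is above the equilibrium price 52, so it binds.
At p = 80: qd = 604 - 7·80 = 44 and qs = 5·80 - 20 = 380.
Surplus = qs - qd = 336.
Government expenditure = surplus × support price = 336 × 80 = 26880.

26880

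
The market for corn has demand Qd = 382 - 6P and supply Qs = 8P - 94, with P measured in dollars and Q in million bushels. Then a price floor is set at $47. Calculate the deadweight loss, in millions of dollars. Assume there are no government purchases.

887.25

Setting quantity demanded equal to quantity supplied, 382 - 6P = 8P - 94, gives P* = 34 and Q* = 178.
The floor of 47 is above the equilibrium price 34, so it binds.
At P = 47: Qd = 382 - 6·47 = 100 and Qs = 8·47 - 94 = 282.
Quantity traded falls to 100. At Q = 100 the demand price is (382 - 100)/6 = 47 and the supply price is (94 + 100)/8 = 24.25.
Deadweight loss = ½ · (47 - 24.25) · (178 - 100) = ½ · 22.75 · 78 = 887.25.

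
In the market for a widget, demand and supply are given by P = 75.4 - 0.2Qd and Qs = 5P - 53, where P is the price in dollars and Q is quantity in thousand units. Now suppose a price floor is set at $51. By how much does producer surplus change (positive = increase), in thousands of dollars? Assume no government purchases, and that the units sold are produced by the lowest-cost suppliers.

816

Rearranging demand gives Qd = 377 - 5P. In a free market, 377 - 5P = 5P - 53 gives the equilibrium P* = 43, Q* = 162.
Because the floor (51) lies above the market-clearing price, it is binding.
At P = 51: Qd = 377 - 5·51 = 122 and Qs = 5·51 - 53 = 202.
Producer surplus without the control is ½ · (43 - 10.6) · 162 = 2624.4.
With the floor, 122 units are sold at 51. The supply price at Q = 122 is 35, so PS = ½ · [(51 - 10.6) + (51 - 35)] · 122 = 3440.4.
Change in producer surplus = 3440.4 - 2624.4 = 816.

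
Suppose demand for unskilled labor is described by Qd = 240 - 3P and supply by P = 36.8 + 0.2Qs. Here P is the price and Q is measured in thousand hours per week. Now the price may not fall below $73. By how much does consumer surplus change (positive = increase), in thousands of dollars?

Rearranging supply gives Qs = 5P - 184. In a free market, 240 - 3P = 5P - 184 gives the equilibrium P* = 53, Q* = 81.
Because the floor (73) lies above the market-clearing price, it is binding.
At P = 73: Qd = 240 - 3·73 = 21 and Qs = 5·73 - 184 = 181.
Consumer surplus without the control is ½ · (80 - 53) · 81 = 1093.5.
With the floor, consumers buy 21 units at 73, so CS = ½ · (80 - 73) · 21 = 73.5.
Change in consumer surplus = 73.5 - 1093.5 = -1020.

-1020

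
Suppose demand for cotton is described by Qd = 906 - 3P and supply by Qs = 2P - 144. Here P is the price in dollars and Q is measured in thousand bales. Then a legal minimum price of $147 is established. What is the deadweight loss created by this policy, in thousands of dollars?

In a free market, 906 - 3P = 2P - 144 gives the equilibrium P* = 210, Q* = 276.
The floor of 147 is below the equilibrium price 210, so it is not binding; the market clears at P* = 210, Q* = 276.
Since the control does not bind, no trades are prevented and deadweight loss is zero.

0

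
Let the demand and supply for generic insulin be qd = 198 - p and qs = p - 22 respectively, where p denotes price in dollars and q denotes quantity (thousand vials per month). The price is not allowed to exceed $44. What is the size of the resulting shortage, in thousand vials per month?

132

Equilibrium: 198 - p = p - 22, so 220 = 2p and p* = 110, q* = 88.
Since 44 < 110, the ceiling is binding.
At p = 44: qd = 198 - 44 = 154 and qs = 44 - 22 = 22.
Shortage = qd - qs = 154 - 22 = 132.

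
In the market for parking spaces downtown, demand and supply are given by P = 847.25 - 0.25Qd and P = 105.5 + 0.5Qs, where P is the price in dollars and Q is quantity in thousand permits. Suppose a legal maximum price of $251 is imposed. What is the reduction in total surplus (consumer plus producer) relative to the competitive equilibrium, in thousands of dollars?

Rearranging demand gives Qd = 3389 - 4P; rearranging supply gives Qs = 2P - 211. Equilibrium: 3389 - 4P = 2P - 211, so 3600 = 6P and P* = 600, Q* = 989.
Since 251 < 600, the ceiling is binding.
At P = 251: Qd = 3389 - 4·251 = 2385 and Qs = 2·251 - 211 = 291.
Quantity traded falls to 291. At Q = 291 the demand price is (3389 - 291)/4 = 774.5 and the supply price is (211 + 291)/2 = 251.
Deadweight loss = ½ · (774.5 - 251) · (989 - 291) = ½ · 523.5 · 698 = 182701.5.

182701.5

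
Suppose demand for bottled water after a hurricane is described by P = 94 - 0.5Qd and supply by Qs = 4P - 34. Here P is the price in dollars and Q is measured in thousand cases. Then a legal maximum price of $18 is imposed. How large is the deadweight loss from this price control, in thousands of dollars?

Rearranging demand gives Qd = 188 - 2P. Without the control the market clears where 188 - 2P = 4P - 34, i.e. P* = 37 and Q* = 114.
Since 18 < 37, the ceiling is binding.
At P = 18: Qd = 188 - 2·18 = 152 and Qs = 4·18 - 34 = 38.
Quantity traded falls to 38. At Q = 38 the demand price is (188 - 38)/2 = 75 and the supply price is (34 + 38)/4 = 18.
Deadweight loss = ½ · (75 - 18) · (114 - 38) = ½ · 57 · 76 = 2166.

2166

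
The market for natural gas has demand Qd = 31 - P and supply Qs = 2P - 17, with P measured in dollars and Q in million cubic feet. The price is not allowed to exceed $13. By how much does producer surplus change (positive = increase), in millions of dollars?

Setting quantity demanded equal to quantity supplied, 31 - P = 2P - 17, gives P* = 16 and Q* = 15.
Since 13 < 16, the ceiling is binding.
At P = 13: Qd = 31 - 13 = 18 and Qs = 2·13 - 17 = 9.
Producer surplus without the control is ½ · (16 - 8.5) · 15 = 56.25.
With the ceiling, producers sell 9 units at 13, so PS = ½ · (13 - 8.5) · 9 = 20.25.
Change in producer surplus = 20.25 - 56.25 = -36.

-36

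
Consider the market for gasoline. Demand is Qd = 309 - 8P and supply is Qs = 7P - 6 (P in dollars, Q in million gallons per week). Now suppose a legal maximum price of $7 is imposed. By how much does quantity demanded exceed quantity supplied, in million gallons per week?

In a free market, 309 - 8P = 7P - 6 gives the equilibrium P* = 21, Q* = 141.
The ceiling of 7 is below the equilibrium price 21, so it binds.
At P = 7: Qd = 309 - 8·7 = 253 and Qs = 7·7 - 6 = 43.
Shortage = Qd - Qs = 253 - 43 = 210.

210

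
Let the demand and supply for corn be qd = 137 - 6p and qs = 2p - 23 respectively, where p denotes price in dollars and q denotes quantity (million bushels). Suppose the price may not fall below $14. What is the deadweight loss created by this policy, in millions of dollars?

0

Without the control the market clears where 137 - 6p = 2p - 23, i.e. p* = 20 and q* = 17.
The floor of 14 is below the equilibrium price 20, so it is not binding; the market clears at p* = 20, q* = 17.
Since the control does not bind, no trades are prevented and deadweight loss is zero.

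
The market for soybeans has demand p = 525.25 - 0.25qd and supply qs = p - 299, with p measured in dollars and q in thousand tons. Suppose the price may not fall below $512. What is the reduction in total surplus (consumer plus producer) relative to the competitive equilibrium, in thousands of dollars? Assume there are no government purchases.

Rearranging demand gives qd = 2101 - 4p. Without the control the market clears where 2101 - 4p = p - 299, i.e. p* = 480 and q* = 181.
Since 512 > 480, the floor is binding.
At p = 512: qd = 2101 - 4·512 = 53 and qs = 512 - 299 = 213.
Quantity traded falls to 53. At q = 53 the demand price is (2101 - 53)/4 = 512 and the supply price is 299 + 53 = 352.
Deadweight loss = ½ · (512 - 352) · (181 - 53) = ½ · 160 · 128 = 10240.

10240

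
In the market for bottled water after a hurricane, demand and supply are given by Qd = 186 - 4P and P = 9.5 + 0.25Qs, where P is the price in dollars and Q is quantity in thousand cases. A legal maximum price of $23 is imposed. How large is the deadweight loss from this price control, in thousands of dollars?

Rearranging supply gives Qs = 4P - 38. Setting quantity demanded equal to quantity supplied, 186 - 4P = 4P - 38, gives P* = 28 and Q* = 74.
The ceiling of 23 is below the equilibrium price 28, so it binds.
At P = 23: Qd = 186 - 4·23 = 94 and Qs = 4·23 - 38 = 54.
Quantity traded falls to 54. At Q = 54 the demand price is (186 - 54)/4 = 33 and the supply price is (38 + 54)/4 = 23.
Deadweight loss = ½ · (33 - 23) · (74 - 54) = ½ · 10 · 20 = 100.

100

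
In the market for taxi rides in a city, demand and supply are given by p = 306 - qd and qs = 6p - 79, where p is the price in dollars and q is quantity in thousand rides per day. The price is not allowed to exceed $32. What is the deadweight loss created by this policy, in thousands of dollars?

11109

Rearranging demand gives qd = 306 - p. Equilibrium: 306 - p = 6p - 79, so 385 = 7p and p* = 55, q* = 251.
Since 32 < 55, the ceiling is binding.
At p = 32: qd = 306 - 32 = 274 and qs = 6·32 - 79 = 113.
Quantity traded falls to 113. At q = 113 the demand price is 306 - 113 = 193 and the supply price is (79 + 113)/6 = 32.
Deadweight loss = ½ · (193 - 32) · (251 - 113) = ½ · 161 · 138 = 11109.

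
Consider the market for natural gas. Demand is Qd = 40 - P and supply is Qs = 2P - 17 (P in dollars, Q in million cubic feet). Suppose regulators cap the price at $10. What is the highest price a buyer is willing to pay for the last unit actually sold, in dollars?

37

Without the control the market clears where 40 - P = 2P - 17, i.e. P* = 19 and Q* = 21.
The ceiling of 10 is below the equilibrium price 19, so it binds.
At P = 10: Qd = 40 - 10 = 30 and Qs = 2·10 - 17 = 3.
Only 3 units reach the market. On the demand curve, the marginal buyer's willingness to pay at Q = 3 is (40 - 3) = 37.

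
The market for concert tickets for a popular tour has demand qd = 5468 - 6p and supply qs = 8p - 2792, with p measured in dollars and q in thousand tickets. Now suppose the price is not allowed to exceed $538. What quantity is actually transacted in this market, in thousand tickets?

1512

Equilibrium: 5468 - 6p = 8p - 2792, so 8260 = 14p and p* = 590, q* = 1928.
The ceiling of 538 is below the equilibrium price 590, so it binds.
At p = 538: qd = 5468 - 6·538 = 2240 and qs = 8·538 - 2792 = 1512.
The quantity actually transacted is the short side, supply: 1512.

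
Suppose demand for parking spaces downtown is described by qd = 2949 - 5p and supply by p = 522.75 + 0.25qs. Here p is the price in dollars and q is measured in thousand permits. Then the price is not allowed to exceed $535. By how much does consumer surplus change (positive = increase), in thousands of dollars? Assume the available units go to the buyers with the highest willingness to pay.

Rearranging supply gives qs = 4p - 2091. Without the control the market clears where 2949 - 5p = 4p - 2091, i.e. p* = 560 and q* = 149.
Because the ceiling (535) lies below the market-clearing price, it is binding.
At p = 535: qd = 2949 - 5·535 = 274 and qs = 4·535 - 2091 = 49.
Consumer surplus without the control is ½ · (589.8 - 560) · 149 = 2220.1.
With the ceiling, 49 units are sold at 535 (assume they go to the highest-value buyers). The demand price at q = 49 is 580, so CS = ½ · [(589.8 - 535) + (580 - 535)] · 49 = 2445.1.
Change in consumer surplus = 2445.1 - 2220.1 = 225.

225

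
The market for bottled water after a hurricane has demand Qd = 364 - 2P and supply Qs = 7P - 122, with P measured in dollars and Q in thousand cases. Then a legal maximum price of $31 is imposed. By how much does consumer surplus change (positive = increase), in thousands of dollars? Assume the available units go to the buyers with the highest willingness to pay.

-4295.25

In a free market, 364 - 2P = 7P - 122 gives the equilibrium P* = 54, Q* = 256.
Because the ceiling (31) lies below the market-clearing price, it is binding.
At P = 31: Qd = 364 - 2·31 = 302 and Qs = 7·31 - 122 = 95.
Consumer surplus without the control is ½ · (182 - 54) · 256 = 16384.
With the ceiling, 95 units are sold at 31 (assume they go to the highest-value buyers). The demand price at Q = 95 is 134.5, so CS = ½ · [(182 - 31) + (134.5 - 31)] · 95 = 12088.75.
Change in consumer surplus = 12088.75 - 16384 = -4295.25.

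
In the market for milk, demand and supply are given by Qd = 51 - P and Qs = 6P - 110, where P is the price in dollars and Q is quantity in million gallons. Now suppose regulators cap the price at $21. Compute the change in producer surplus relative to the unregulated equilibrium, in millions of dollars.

-44

Setting quantity demanded equal to quantity supplied, 51 - P = 6P - 110, gives P* = 23 and Q* = 28.
Since 21 < 23, the ceiling is binding.
At P = 21: Qd = 51 - 21 = 30 and Qs = 6·21 - 110 = 16.
Producer surplus without the control is ½ · (23 - 55/3) · 28 = 196/3.
With the ceiling, producers sell 16 units at 21, so PS = ½ · (21 - 55/3) · 16 = 64/3.
Change in producer surplus = 64/3 - 196/3 = -44.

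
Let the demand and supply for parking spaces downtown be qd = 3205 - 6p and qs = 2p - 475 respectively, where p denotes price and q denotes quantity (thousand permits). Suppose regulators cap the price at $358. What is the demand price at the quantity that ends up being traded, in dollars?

494

Equilibrium: 3205 - 6p = 2p - 475, so 3680 = 8p and p* = 460, q* = 445.
The ceiling of 358 is below the equilibrium price 460, so it binds.
At p = 358: qd = 3205 - 6·358 = 1057 and qs = 2·358 - 475 = 241.
Only 241 units reach the market. On the demand curve, the marginal buyer's willingness to pay at q = 241 is (3205 - 241)/6 = 494.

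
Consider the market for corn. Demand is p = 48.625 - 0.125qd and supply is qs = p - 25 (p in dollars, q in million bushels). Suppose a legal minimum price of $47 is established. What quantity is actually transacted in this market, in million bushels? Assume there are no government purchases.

Rearranging demand gives qd = 389 - 8p. Setting quantity demanded equal to quantity supplied, 389 - 8p = p - 25, gives p* = 46 and q* = 21.
Since 47 > 46, the floor is binding.
At p = 47: qd = 389 - 8·47 = 13 and qs = 47 - 25 = 22.
The quantity actually transacted is the short side, demand: 13.

13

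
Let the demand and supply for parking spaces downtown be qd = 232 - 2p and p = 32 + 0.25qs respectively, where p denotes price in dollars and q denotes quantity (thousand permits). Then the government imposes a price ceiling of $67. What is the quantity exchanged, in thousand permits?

112

Rearranging supply gives qs = 4p - 128. Setting quantity demanded equal to quantity supplied, 232 - 2p = 4p - 128, gives p* = 60 and q* = 112.
Since 67 is above p* = 60, the ceiling does not bind and the free-market outcome prevails.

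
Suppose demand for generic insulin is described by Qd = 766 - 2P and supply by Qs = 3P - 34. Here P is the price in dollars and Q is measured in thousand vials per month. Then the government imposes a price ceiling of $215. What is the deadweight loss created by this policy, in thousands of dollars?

0

Without the control the market clears where 766 - 2P = 3P - 34, i.e. P* = 160 and Q* = 446.
Since 215 is above P* = 160, the ceiling does not bind and the free-market outcome prevails.
Since the control does not bind, no trades are prevented and deadweight loss is zero.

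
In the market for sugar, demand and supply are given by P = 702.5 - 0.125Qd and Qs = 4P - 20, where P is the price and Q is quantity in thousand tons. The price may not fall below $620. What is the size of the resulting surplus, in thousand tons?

1800

Rearranging demand gives Qd = 5620 - 8P. Setting quantity demanded equal to quantity supplied, 5620 - 8P = 4P - 20, gives P* = 470 and Q* = 1860.
Because the floor (620) lies above the market-clearing price, it is binding.
At P = 620: Qd = 5620 - 8·620 = 660 and Qs = 4·620 - 20 = 2460.
Surplus = Qs - Qd = 2460 - 660 = 1800.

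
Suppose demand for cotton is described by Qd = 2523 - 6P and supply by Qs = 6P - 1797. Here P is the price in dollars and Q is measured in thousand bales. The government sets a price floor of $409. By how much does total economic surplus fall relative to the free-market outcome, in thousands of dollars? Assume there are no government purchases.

14406

In a free market, 2523 - 6P = 6P - 1797 gives the equilibrium P* = 360, Q* = 363.
Since 409 > 360, the floor is binding.
At P = 409: Qd = 2523 - 6·409 = 69 and Qs = 6·409 - 1797 = 657.
Quantity traded falls to 69. At Q = 69 the demand price is (2523 - 69)/6 = 409 and the supply price is (1797 + 69)/6 = 311.
Deadweight loss = ½ · (409 - 311) · (363 - 69) = ½ · 98 · 294 = 14406.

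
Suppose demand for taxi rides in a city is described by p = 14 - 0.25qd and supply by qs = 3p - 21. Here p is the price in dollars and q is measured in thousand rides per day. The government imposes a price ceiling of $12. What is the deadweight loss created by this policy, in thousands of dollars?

0

Rearranging demand gives qd = 56 - 4p. Without the control the market clears where 56 - 4p = 3p - 21, i.e. p* = 11 and q* = 12.
Since 12 is above p* = 11, the ceiling does not bind and the free-market outcome prevails.
Since the control does not bind, no trades are prevented and deadweight loss is zero.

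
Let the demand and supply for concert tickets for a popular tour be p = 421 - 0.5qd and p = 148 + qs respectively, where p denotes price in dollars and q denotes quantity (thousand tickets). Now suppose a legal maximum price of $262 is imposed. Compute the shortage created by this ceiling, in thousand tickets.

Rearranging demand gives qd = 842 - 2p; rearranging supply gives qs = p - 148. Equilibrium: 842 - 2p = p - 148, so 990 = 3p and p* = 330, q* = 182.
Since 262 < 330, the ceiling is binding.
At p = 262: qd = 842 - 2·262 = 318 and qs = 262 - 148 = 114.
Shortage = qd - qs = 318 - 114 = 204.

204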